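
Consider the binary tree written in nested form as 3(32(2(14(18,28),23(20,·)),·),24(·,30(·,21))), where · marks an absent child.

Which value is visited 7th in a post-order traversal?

32

Post-order visits the left subtree, then the right subtree, then the node.
At 3: go left to 32.
  At 32: go left to 2.
    At 2: go left to 14.
      At 14: go left to 18.
        18 is a leaf — visit 18.
      At 14: go right to 28.
        28 is a leaf — visit 28.
      Visit 14.
    At 2: go right to 23.
      At 23: go left to 20.
        20 is a leaf — visit 20.
      At 23: no right child.
      Visit 23.
    Visit 2.
  At 32: no right child.
  Visit 32.
At 3: go right to 24.
  At 24: no left child.
  At 24: go right to 30.
    At 30: no left child.
    At 30: go right to 21.
      21 is a leaf — visit 21.
    Visit 30.
  Visit 24.
Visit 3.
Full post-order sequence: 18, 28, 14, 20, 23, 2, 32, 21, 30, 24, 3.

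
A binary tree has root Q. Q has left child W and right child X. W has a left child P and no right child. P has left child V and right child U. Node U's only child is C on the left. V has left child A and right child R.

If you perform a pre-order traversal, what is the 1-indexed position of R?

6

Pre-order visits the node, then its left subtree, then its right subtree.
Visit Q.
At Q: go left to W.
  Visit W.
  At W: go left to P.
    Visit P.
    At P: go left to V.
      Visit V.
      At V: go left to A.
        A is a leaf — visit A.
      At V: go right to R.
        R is a leaf — visit R.
    At P: go right to U.
      Visit U.
      At U: go left to C.
        C is a leaf — visit C.
      At U: no right child.
  At W: no right child.
At Q: go right to X.
  X is a leaf — visit X.
Full pre-order sequence: Q, W, P, V, A, R, U, C, X.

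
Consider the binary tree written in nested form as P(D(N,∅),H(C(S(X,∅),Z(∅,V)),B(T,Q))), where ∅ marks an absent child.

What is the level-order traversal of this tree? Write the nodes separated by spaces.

Level-order visits nodes level by level from the root, left to right within each level.
Level 0: P
Level 1: D, H
Level 2: N, C, B
Level 3: S, Z, T, Q
Level 4: X, V

P D H N C B S Z T Q X V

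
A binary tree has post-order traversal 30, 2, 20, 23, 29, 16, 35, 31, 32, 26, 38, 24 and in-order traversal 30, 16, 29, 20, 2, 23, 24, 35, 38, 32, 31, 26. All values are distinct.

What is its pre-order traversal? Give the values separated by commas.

24, 16, 30, 29, 23, 20, 2, 38, 35, 26, 32, 31

The last element of post-order is the root; it splits in-order into left and right subtrees.
Root 24: left subtree has 6 nodes {30, 16, 29, 20, 2, 23}, right has 5 {35, 38, 32, 31, 26}.
  Root 16: left subtree has 1 node {30}, right has 4 {29, 20, 2, 23}.
    Root 29: left subtree has 0 nodes { }, right has 3 {20, 2, 23}.
      Root 23: left subtree has 2 nodes {20, 2}, right has 0 { }.
        Root 20: left subtree has 0 nodes { }, right has 1 {2}.
  Root 38: left subtree has 1 node {35}, right has 3 {32, 31, 26}.
    Root 26: left subtree has 2 nodes {32, 31}, right has 0 { }.
      Root 32: left subtree has 0 nodes { }, right has 1 {31}.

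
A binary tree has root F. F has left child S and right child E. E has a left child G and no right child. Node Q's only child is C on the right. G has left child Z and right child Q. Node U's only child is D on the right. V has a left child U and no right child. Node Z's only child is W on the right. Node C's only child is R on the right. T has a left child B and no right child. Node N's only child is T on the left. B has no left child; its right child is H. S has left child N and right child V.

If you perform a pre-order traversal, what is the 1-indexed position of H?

6

Pre-order visits the node, then its left subtree, then its right subtree.
Visit F.
At F: go left to S.
  Visit S.
  At S: go left to N.
    Visit N.
    At N: go left to T.
      Visit T.
      At T: go left to B.
        Visit B.
        At B: no left child.
        At B: go right to H.
          H is a leaf — visit H.
      At T: no right child.
    At N: no right child.
  At S: go right to V.
    Visit V.
    At V: go left to U.
      Visit U.
      At U: no left child.
      At U: go right to D.
        D is a leaf — visit D.
    At V: no right child.
At F: go right to E.
  Visit E.
  At E: go left to G.
    Visit G.
    At G: go left to Z.
      Visit Z.
      At Z: no left child.
      At Z: go right to W.
        W is a leaf — visit W.
    At G: go right to Q.
      Visit Q.
      At Q: no left child.
      At Q: go right to C.
        Visit C.
        At C: no left child.
        At C: go right to R.
          R is a leaf — visit R.
  At E: no right child.
Full pre-order sequence: F, S, N, T, B, H, V, U, D, E, G, Z, W, Q, C, R.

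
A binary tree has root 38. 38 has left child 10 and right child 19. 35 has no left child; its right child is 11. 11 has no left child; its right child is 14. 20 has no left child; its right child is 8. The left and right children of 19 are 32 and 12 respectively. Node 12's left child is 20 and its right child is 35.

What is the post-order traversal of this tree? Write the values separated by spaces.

10 32 8 20 14 11 35 12 19 38

Post-order visits the left subtree, then the right subtree, then the node.
At 38: go left to 10.
  10 is a leaf — visit 10.
At 38: go right to 19.
  At 19: go left to 32.
    32 is a leaf — visit 32.
  At 19: go right to 12.
    At 12: go left to 20.
      At 20: no left child.
      At 20: go right to 8.
        8 is a leaf — visit 8.
      Visit 20.
    At 12: go right to 35.
      At 35: no left child.
      At 35: go right to 11.
        At 11: no left child.
        At 11: go right to 14.
          14 is a leaf — visit 14.
        Visit 11.
      Visit 35.
    Visit 12.
  Visit 19.
Visit 38.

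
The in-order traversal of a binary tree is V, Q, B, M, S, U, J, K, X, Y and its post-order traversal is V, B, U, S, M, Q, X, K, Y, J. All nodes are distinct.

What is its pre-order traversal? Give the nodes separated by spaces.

The last element of post-order is the root; it splits in-order into left and right subtrees.
Root J: left subtree has 6 nodes {V, Q, B, M, S, U}, right has 3 {K, X, Y}.
  Root Q: left subtree has 1 node {V}, right has 4 {B, M, S, U}.
    Root M: left subtree has 1 node {B}, right has 2 {S, U}.
      Root S: left subtree has 0 nodes { }, right has 1 {U}.
  Root Y: left subtree has 2 nodes {K, X}, right has 0 { }.
    Root K: left subtree has 0 nodes { }, right has 1 {X}.

J Q V M B S U Y K X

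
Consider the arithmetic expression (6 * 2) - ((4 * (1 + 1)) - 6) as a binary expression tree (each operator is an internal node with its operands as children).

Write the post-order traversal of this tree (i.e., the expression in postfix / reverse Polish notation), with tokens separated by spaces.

Post-order on an expression tree gives postfix notation: for each operator, emit left operand, right operand, then the operator.

6 2 * 4 1 1 + * 6 - -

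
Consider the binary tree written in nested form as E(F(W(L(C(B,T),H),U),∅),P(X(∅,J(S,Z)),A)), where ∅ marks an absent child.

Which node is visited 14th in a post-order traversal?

P

Post-order visits the left subtree, then the right subtree, then the node.
At E: go left to F.
  At F: go left to W.
    At W: go left to L.
      At L: go left to C.
        At C: go left to B.
          B is a leaf — visit B.
        At C: go right to T.
          T is a leaf — visit T.
        Visit C.
      At L: go right to H.
        H is a leaf — visit H.
      Visit L.
    At W: go right to U.
      U is a leaf — visit U.
    Visit W.
  At F: no right child.
  Visit F.
At E: go right to P.
  At P: go left to X.
    At X: no left child.
    At X: go right to J.
      At J: go left to S.
        S is a leaf — visit S.
      At J: go right to Z.
        Z is a leaf — visit Z.
      Visit J.
    Visit X.
  At P: go right to A.
    A is a leaf — visit A.
  Visit P.
Visit E.
Full post-order sequence: B, T, C, H, L, U, W, F, S, Z, J, X, A, P, E.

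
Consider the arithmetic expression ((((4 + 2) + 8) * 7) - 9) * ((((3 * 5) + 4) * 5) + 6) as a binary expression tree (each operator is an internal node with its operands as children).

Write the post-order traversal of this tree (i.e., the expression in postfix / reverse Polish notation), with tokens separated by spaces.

4 2 + 8 + 7 * 9 - 3 5 * 4 + 5 * 6 + *

Post-order on an expression tree gives postfix notation: for each operator, emit left operand, right operand, then the operator.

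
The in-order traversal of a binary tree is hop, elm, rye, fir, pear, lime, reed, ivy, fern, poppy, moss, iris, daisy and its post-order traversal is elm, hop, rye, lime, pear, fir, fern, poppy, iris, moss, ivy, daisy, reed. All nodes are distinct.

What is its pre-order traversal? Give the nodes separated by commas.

The last element of post-order is the root; it splits in-order into left and right subtrees.
Root reed: left subtree has 6 nodes {hop, elm, rye, fir, pear, lime}, right has 6 {ivy, fern, poppy, moss, iris, daisy}.
  Root fir: left subtree has 3 nodes {hop, elm, rye}, right has 2 {pear, lime}.
    Root rye: left subtree has 2 nodes {hop, elm}, right has 0 { }.
      Root hop: left subtree has 0 nodes { }, right has 1 {elm}.
    Root pear: left subtree has 0 nodes { }, right has 1 {lime}.
  Root daisy: left subtree has 5 nodes {ivy, fern, poppy, moss, iris}, right has 0 { }.
    Root ivy: left subtree has 0 nodes { }, right has 4 {fern, poppy, moss, iris}.
      Root moss: left subtree has 2 nodes {fern, poppy}, right has 1 {iris}.
        Root poppy: left subtree has 1 node {fern}, right has 0 { }.

reed, fir, rye, hop, elm, pear, lime, daisy, ivy, moss, poppy, fern, iris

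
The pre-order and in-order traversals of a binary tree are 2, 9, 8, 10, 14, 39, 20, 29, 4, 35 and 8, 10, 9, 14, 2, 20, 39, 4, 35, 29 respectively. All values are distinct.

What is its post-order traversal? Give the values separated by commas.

The first element of pre-order is the root; it splits in-order into left and right subtrees.
Root 2: left subtree has 4 nodes {8, 10, 9, 14}, right has 5 {20, 39, 4, 35, 29}.
  Root 9: left subtree has 2 nodes {8, 10}, right has 1 {14}.
    Root 8: left subtree has 0 nodes { }, right has 1 {10}.
  Root 39: left subtree has 1 node {20}, right has 3 {4, 35, 29}.
    Root 29: left subtree has 2 nodes {4, 35}, right has 0 { }.
      Root 4: left subtree has 0 nodes { }, right has 1 {35}.

10, 8, 14, 9, 20, 35, 4, 29, 39, 2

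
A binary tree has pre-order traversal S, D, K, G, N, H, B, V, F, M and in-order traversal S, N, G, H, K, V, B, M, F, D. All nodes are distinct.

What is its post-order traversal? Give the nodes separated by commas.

The first element of pre-order is the root; it splits in-order into left and right subtrees.
Root S: left subtree has 0 nodes { }, right has 9 {N, G, H, K, V, B, M, F, D}.
  Root D: left subtree has 8 nodes {N, G, H, K, V, B, M, F}, right has 0 { }.
    Root K: left subtree has 3 nodes {N, G, H}, right has 4 {V, B, M, F}.
      Root G: left subtree has 1 node {N}, right has 1 {H}.
      Root B: left subtree has 1 node {V}, right has 2 {M, F}.
        Root F: left subtree has 1 node {M}, right has 0 { }.

N, H, G, V, M, F, B, K, D, S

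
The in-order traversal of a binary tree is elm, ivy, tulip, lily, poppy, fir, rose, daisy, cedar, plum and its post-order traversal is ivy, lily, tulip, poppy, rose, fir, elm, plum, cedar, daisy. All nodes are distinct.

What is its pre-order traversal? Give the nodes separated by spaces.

The last element of post-order is the root; it splits in-order into left and right subtrees.
Root daisy: left subtree has 7 nodes {elm, ivy, tulip, lily, poppy, fir, rose}, right has 2 {cedar, plum}.
  Root elm: left subtree has 0 nodes { }, right has 6 {ivy, tulip, lily, poppy, fir, rose}.
    Root fir: left subtree has 4 nodes {ivy, tulip, lily, poppy}, right has 1 {rose}.
      Root poppy: left subtree has 3 nodes {ivy, tulip, lily}, right has 0 { }.
        Root tulip: left subtree has 1 node {ivy}, right has 1 {lily}.
  Root cedar: left subtree has 0 nodes { }, right has 1 {plum}.

daisy elm fir poppy tulip ivy lily rose cedar plum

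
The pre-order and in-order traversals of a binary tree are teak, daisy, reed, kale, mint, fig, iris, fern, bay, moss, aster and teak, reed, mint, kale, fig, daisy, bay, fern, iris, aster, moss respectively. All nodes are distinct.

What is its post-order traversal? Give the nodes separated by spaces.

The first element of pre-order is the root; it splits in-order into left and right subtrees.
Root teak: left subtree has 0 nodes { }, right has 10 {reed, mint, kale, fig, daisy, bay, fern, iris, aster, moss}.
  Root daisy: left subtree has 4 nodes {reed, mint, kale, fig}, right has 5 {bay, fern, iris, aster, moss}.
    Root reed: left subtree has 0 nodes { }, right has 3 {mint, kale, fig}.
      Root kale: left subtree has 1 node {mint}, right has 1 {fig}.
    Root iris: left subtree has 2 nodes {bay, fern}, right has 2 {aster, moss}.
      Root fern: left subtree has 1 node {bay}, right has 0 { }.
      Root moss: left subtree has 1 node {aster}, right has 0 { }.

mint fig kale reed bay fern aster moss iris daisy teak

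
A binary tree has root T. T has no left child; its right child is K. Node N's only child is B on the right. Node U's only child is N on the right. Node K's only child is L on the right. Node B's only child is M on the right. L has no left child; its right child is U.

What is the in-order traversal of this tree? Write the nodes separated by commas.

T, K, L, U, N, B, M

In-order visits the left subtree, then the node, then the right subtree.
At T: no left child.
Visit T.
At T: go right to K.
  At K: no left child.
  Visit K.
  At K: go right to L.
    At L: no left child.
    Visit L.
    At L: go right to U.
      At U: no left child.
      Visit U.
      At U: go right to N.
        At N: no left child.
        Visit N.
        At N: go right to B.
          At B: no left child.
          Visit B.
          At B: go right to M.
            M is a leaf — visit M.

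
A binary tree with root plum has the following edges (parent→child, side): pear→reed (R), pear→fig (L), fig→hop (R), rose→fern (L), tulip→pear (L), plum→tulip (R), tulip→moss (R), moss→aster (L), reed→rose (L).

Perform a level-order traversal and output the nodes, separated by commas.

plum, tulip, pear, moss, fig, reed, aster, hop, rose, fern

Level-order visits nodes level by level from the root, left to right within each level.
Level 0: plum
Level 1: tulip
Level 2: pear, moss
Level 3: fig, reed, aster
Level 4: hop, rose
Level 5: fern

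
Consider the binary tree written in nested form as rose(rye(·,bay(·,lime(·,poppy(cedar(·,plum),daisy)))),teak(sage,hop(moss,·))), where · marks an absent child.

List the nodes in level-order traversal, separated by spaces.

rose rye teak bay sage hop lime moss poppy cedar daisy plum

Level-order visits nodes level by level from the root, left to right within each level.
Level 0: rose
Level 1: rye, teak
Level 2: bay, sage, hop
Level 3: lime, moss
Level 4: poppy
Level 5: cedar, daisy
Level 6: plum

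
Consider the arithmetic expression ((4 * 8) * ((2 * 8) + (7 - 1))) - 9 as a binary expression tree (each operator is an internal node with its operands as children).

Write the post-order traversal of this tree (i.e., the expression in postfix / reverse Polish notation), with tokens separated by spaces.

4 8 * 2 8 * 7 1 - + * 9 -

Post-order on an expression tree gives postfix notation: for each operator, emit left operand, right operand, then the operator.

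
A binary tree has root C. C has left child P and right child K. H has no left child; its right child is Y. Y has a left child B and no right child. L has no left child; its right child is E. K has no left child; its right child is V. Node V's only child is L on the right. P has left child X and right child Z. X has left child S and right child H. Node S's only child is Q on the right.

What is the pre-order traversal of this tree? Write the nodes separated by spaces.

Pre-order visits the node, then its left subtree, then its right subtree.
Visit C.
At C: go left to P.
  Visit P.
  At P: go left to X.
    Visit X.
    At X: go left to S.
      Visit S.
      At S: no left child.
      At S: go right to Q.
        Q is a leaf — visit Q.
    At X: go right to H.
      Visit H.
      At H: no left child.
      At H: go right to Y.
        Visit Y.
        At Y: go left to B.
          B is a leaf — visit B.
        At Y: no right child.
  At P: go right to Z.
    Z is a leaf — visit Z.
At C: go right to K.
  Visit K.
  At K: no left child.
  At K: go right to V.
    Visit V.
    At V: no left child.
    At V: go right to L.
      Visit L.
      At L: no left child.
      At L: go right to E.
        E is a leaf — visit E.

C P X S Q H Y B Z K V L E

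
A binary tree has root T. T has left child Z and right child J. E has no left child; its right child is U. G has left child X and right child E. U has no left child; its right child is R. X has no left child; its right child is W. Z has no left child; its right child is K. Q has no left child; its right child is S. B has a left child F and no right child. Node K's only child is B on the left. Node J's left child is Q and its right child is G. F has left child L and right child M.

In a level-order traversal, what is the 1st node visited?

Level-order visits nodes level by level from the root, left to right within each level.
Level 0: T
Level 1: Z, J
Level 2: K, Q, G
Level 3: B, S, X, E
Level 4: F, W, U
Level 5: L, M, R
Full level-order sequence: T, Z, J, K, Q, G, B, S, X, E, F, W, U, L, M, R.

T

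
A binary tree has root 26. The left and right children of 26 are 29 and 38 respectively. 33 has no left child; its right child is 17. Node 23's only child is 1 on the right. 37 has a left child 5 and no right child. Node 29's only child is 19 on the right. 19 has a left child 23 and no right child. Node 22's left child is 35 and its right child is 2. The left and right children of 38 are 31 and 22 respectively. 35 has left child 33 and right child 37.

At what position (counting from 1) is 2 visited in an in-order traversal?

14

In-order visits the left subtree, then the node, then the right subtree.
At 26: go left to 29.
  At 29: no left child.
  Visit 29.
  At 29: go right to 19.
    At 19: go left to 23.
      At 23: no left child.
      Visit 23.
      At 23: go right to 1.
        1 is a leaf — visit 1.
    Visit 19.
    At 19: no right child.
Visit 26.
At 26: go right to 38.
  At 38: go left to 31.
    31 is a leaf — visit 31.
  Visit 38.
  At 38: go right to 22.
    At 22: go left to 35.
      At 35: go left to 33.
        At 33: no left child.
        Visit 33.
        At 33: go right to 17.
          17 is a leaf — visit 17.
      Visit 35.
      At 35: go right to 37.
        At 37: go left to 5.
          5 is a leaf — visit 5.
        Visit 37.
        At 37: no right child.
    Visit 22.
    At 22: go right to 2.
      2 is a leaf — visit 2.
Full in-order sequence: 29, 23, 1, 19, 26, 31, 38, 33, 17, 35, 5, 37, 22, 2.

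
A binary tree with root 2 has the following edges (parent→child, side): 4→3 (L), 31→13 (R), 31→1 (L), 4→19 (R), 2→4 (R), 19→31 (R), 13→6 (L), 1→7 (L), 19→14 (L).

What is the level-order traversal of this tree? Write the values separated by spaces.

2 4 3 19 14 31 1 13 7 6

Level-order visits nodes level by level from the root, left to right within each level.
Level 0: 2
Level 1: 4
Level 2: 3, 19
Level 3: 14, 31
Level 4: 1, 13
Level 5: 7, 6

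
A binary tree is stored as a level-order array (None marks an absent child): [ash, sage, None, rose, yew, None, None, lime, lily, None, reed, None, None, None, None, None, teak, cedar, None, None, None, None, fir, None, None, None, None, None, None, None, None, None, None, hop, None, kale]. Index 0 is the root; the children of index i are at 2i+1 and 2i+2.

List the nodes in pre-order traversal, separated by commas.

Pre-order visits the node, then its left subtree, then its right subtree.
Visit ash.
At ash: go left to sage.
  Visit sage.
  At sage: go left to rose.
    Visit rose.
    At rose: go left to lime.
      Visit lime.
      At lime: no left child.
      At lime: go right to teak.
        Visit teak.
        At teak: go left to hop.
          hop is a leaf — visit hop.
        At teak: no right child.
    At rose: go right to lily.
      Visit lily.
      At lily: go left to cedar.
        Visit cedar.
        At cedar: go left to kale.
          kale is a leaf — visit kale.
        At cedar: no right child.
      At lily: no right child.
  At sage: go right to yew.
    Visit yew.
    At yew: no left child.
    At yew: go right to reed.
      Visit reed.
      At reed: no left child.
      At reed: go right to fir.
        fir is a leaf — visit fir.
At ash: no right child.

ash, sage, rose, lime, teak, hop, lily, cedar, kale, yew, reed, fir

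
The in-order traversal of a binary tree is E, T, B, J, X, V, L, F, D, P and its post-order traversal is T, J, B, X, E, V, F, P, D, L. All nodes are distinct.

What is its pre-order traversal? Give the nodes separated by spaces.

The last element of post-order is the root; it splits in-order into left and right subtrees.
Root L: left subtree has 6 nodes {E, T, B, J, X, V}, right has 3 {F, D, P}.
  Root V: left subtree has 5 nodes {E, T, B, J, X}, right has 0 { }.
    Root E: left subtree has 0 nodes { }, right has 4 {T, B, J, X}.
      Root X: left subtree has 3 nodes {T, B, J}, right has 0 { }.
        Root B: left subtree has 1 node {T}, right has 1 {J}.
  Root D: left subtree has 1 node {F}, right has 1 {P}.

L V E X B T J D F P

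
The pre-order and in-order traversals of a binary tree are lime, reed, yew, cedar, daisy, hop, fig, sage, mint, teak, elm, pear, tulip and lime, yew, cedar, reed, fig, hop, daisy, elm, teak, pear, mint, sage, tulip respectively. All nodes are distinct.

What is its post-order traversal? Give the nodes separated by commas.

cedar, yew, fig, hop, elm, pear, teak, mint, tulip, sage, daisy, reed, lime

The first element of pre-order is the root; it splits in-order into left and right subtrees.
Root lime: left subtree has 0 nodes { }, right has 12 {yew, cedar, reed, fig, hop, daisy, elm, teak, pear, mint, sage, tulip}.
  Root reed: left subtree has 2 nodes {yew, cedar}, right has 9 {fig, hop, daisy, elm, teak, pear, mint, sage, tulip}.
    Root yew: left subtree has 0 nodes { }, right has 1 {cedar}.
    Root daisy: left subtree has 2 nodes {fig, hop}, right has 6 {elm, teak, pear, mint, sage, tulip}.
      Root hop: left subtree has 1 node {fig}, right has 0 { }.
      Root sage: left subtree has 4 nodes {elm, teak, pear, mint}, right has 1 {tulip}.
        Root mint: left subtree has 3 nodes {elm, teak, pear}, right has 0 { }.
          Root teak: left subtree has 1 node {elm}, right has 1 {pear}.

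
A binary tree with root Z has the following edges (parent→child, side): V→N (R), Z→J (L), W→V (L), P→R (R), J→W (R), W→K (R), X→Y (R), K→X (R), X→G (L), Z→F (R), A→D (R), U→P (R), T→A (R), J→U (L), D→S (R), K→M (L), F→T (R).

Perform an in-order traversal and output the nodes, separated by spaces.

In-order visits the left subtree, then the node, then the right subtree.
At Z: go left to J.
  At J: go left to U.
    At U: no left child.
    Visit U.
    At U: go right to P.
      At P: no left child.
      Visit P.
      At P: go right to R.
        R is a leaf — visit R.
  Visit J.
  At J: go right to W.
    At W: go left to V.
      At V: no left child.
      Visit V.
      At V: go right to N.
        N is a leaf — visit N.
    Visit W.
    At W: go right to K.
      At K: go left to M.
        M is a leaf — visit M.
      Visit K.
      At K: go right to X.
        At X: go left to G.
          G is a leaf — visit G.
        Visit X.
        At X: go right to Y.
          Y is a leaf — visit Y.
Visit Z.
At Z: go right to F.
  At F: no left child.
  Visit F.
  At F: go right to T.
    At T: no left child.
    Visit T.
    At T: go right to A.
      At A: no left child.
      Visit A.
      At A: go right to D.
        At D: no left child.
        Visit D.
        At D: go right to S.
          S is a leaf — visit S.

U P R J V N W M K G X Y Z F T A D S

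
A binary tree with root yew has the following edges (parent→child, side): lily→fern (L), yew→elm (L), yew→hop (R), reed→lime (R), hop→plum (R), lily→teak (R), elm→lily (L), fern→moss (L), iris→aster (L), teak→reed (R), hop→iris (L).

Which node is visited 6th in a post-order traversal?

Post-order visits the left subtree, then the right subtree, then the node.
At yew: go left to elm.
  At elm: go left to lily.
    At lily: go left to fern.
      At fern: go left to moss.
        moss is a leaf — visit moss.
      At fern: no right child.
      Visit fern.
    At lily: go right to teak.
      At teak: no left child.
      At teak: go right to reed.
        At reed: no left child.
        At reed: go right to lime.
          lime is a leaf — visit lime.
        Visit reed.
      Visit teak.
    Visit lily.
  At elm: no right child.
  Visit elm.
At yew: go right to hop.
  At hop: go left to iris.
    At iris: go left to aster.
      aster is a leaf — visit aster.
    At iris: no right child.
    Visit iris.
  At hop: go right to plum.
    plum is a leaf — visit plum.
  Visit hop.
Visit yew.
Full post-order sequence: moss, fern, lime, reed, teak, lily, elm, aster, iris, plum, hop, yew.

lily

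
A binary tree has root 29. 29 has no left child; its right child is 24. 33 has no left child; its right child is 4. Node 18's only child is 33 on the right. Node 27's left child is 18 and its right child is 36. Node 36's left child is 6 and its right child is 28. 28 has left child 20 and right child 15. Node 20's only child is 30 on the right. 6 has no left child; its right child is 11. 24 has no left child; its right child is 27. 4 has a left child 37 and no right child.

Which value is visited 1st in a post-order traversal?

37

Post-order visits the left subtree, then the right subtree, then the node.
At 29: no left child.
At 29: go right to 24.
  At 24: no left child.
  At 24: go right to 27.
    At 27: go left to 18.
      At 18: no left child.
      At 18: go right to 33.
        At 33: no left child.
        At 33: go right to 4.
          At 4: go left to 37.
            37 is a leaf — visit 37.
          At 4: no right child.
          Visit 4.
        Visit 33.
      Visit 18.
    At 27: go right to 36.
      At 36: go left to 6.
        At 6: no left child.
        At 6: go right to 11.
          11 is a leaf — visit 11.
        Visit 6.
      At 36: go right to 28.
        At 28: go left to 20.
          At 20: no left child.
          At 20: go right to 30.
            30 is a leaf — visit 30.
          Visit 20.
        At 28: go right to 15.
          15 is a leaf — visit 15.
        Visit 28.
      Visit 36.
    Visit 27.
  Visit 24.
Visit 29.
Full post-order sequence: 37, 4, 33, 18, 11, 6, 30, 20, 15, 28, 36, 27, 24, 29.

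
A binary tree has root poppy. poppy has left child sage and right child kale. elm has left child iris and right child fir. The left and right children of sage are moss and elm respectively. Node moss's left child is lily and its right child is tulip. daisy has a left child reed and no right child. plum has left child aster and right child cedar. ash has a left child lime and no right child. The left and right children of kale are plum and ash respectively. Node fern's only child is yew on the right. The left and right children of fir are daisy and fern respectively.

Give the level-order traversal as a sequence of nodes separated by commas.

poppy, sage, kale, moss, elm, plum, ash, lily, tulip, iris, fir, aster, cedar, lime, daisy, fern, reed, yew

Level-order visits nodes level by level from the root, left to right within each level.
Level 0: poppy
Level 1: sage, kale
Level 2: moss, elm, plum, ash
Level 3: lily, tulip, iris, fir, aster, cedar, lime
Level 4: daisy, fern
Level 5: reed, yew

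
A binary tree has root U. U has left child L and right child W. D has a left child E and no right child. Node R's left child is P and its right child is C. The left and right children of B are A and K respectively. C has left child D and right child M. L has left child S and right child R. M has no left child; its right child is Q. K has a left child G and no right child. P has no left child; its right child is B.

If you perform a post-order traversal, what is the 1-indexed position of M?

Post-order visits the left subtree, then the right subtree, then the node.
At U: go left to L.
  At L: go left to S.
    S is a leaf — visit S.
  At L: go right to R.
    At R: go left to P.
      At P: no left child.
      At P: go right to B.
        At B: go left to A.
          A is a leaf — visit A.
        At B: go right to K.
          At K: go left to G.
            G is a leaf — visit G.
          At K: no right child.
          Visit K.
        Visit B.
      Visit P.
    At R: go right to C.
      At C: go left to D.
        At D: go left to E.
          E is a leaf — visit E.
        At D: no right child.
        Visit D.
      At C: go right to M.
        At M: no left child.
        At M: go right to Q.
          Q is a leaf — visit Q.
        Visit M.
      Visit C.
    Visit R.
  Visit L.
At U: go right to W.
  W is a leaf — visit W.
Visit U.
Full post-order sequence: S, A, G, K, B, P, E, D, Q, M, C, R, L, W, U.

10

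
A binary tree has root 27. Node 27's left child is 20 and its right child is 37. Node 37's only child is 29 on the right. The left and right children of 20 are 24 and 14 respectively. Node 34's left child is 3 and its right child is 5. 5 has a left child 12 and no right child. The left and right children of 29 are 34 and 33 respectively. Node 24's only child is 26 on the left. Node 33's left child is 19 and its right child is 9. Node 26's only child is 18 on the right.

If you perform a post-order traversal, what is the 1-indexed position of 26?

2

Post-order visits the left subtree, then the right subtree, then the node.
At 27: go left to 20.
  At 20: go left to 24.
    At 24: go left to 26.
      At 26: no left child.
      At 26: go right to 18.
        18 is a leaf — visit 18.
      Visit 26.
    At 24: no right child.
    Visit 24.
  At 20: go right to 14.
    14 is a leaf — visit 14.
  Visit 20.
At 27: go right to 37.
  At 37: no left child.
  At 37: go right to 29.
    At 29: go left to 34.
      At 34: go left to 3.
        3 is a leaf — visit 3.
      At 34: go right to 5.
        At 5: go left to 12.
          12 is a leaf — visit 12.
        At 5: no right child.
        Visit 5.
      Visit 34.
    At 29: go right to 33.
      At 33: go left to 19.
        19 is a leaf — visit 19.
      At 33: go right to 9.
        9 is a leaf — visit 9.
      Visit 33.
    Visit 29.
  Visit 37.
Visit 27.
Full post-order sequence: 18, 26, 24, 14, 20, 3, 12, 5, 34, 19, 9, 33, 29, 37, 27.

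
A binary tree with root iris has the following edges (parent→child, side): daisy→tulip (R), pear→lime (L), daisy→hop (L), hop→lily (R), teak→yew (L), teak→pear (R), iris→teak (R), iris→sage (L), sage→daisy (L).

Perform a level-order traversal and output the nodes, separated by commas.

Level-order visits nodes level by level from the root, left to right within each level.
Level 0: iris
Level 1: sage, teak
Level 2: daisy, yew, pear
Level 3: hop, tulip, lime
Level 4: lily

iris, sage, teak, daisy, yew, pear, hop, tulip, lime, lily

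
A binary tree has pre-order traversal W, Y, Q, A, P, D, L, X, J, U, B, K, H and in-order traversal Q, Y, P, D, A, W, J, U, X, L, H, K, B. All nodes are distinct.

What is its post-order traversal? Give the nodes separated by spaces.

The first element of pre-order is the root; it splits in-order into left and right subtrees.
Root W: left subtree has 5 nodes {Q, Y, P, D, A}, right has 7 {J, U, X, L, H, K, B}.
  Root Y: left subtree has 1 node {Q}, right has 3 {P, D, A}.
    Root A: left subtree has 2 nodes {P, D}, right has 0 { }.
      Root P: left subtree has 0 nodes { }, right has 1 {D}.
  Root L: left subtree has 3 nodes {J, U, X}, right has 3 {H, K, B}.
    Root X: left subtree has 2 nodes {J, U}, right has 0 { }.
      Root J: left subtree has 0 nodes { }, right has 1 {U}.
    Root B: left subtree has 2 nodes {H, K}, right has 0 { }.
      Root K: left subtree has 1 node {H}, right has 0 { }.

Q D P A Y U J X H K B L W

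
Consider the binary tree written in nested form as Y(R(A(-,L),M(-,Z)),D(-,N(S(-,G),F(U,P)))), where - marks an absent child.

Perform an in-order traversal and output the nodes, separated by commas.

A, L, R, M, Z, Y, D, S, G, N, U, F, P

In-order visits the left subtree, then the node, then the right subtree.
At Y: go left to R.
  At R: go left to A.
    At A: no left child.
    Visit A.
    At A: go right to L.
      L is a leaf — visit L.
  Visit R.
  At R: go right to M.
    At M: no left child.
    Visit M.
    At M: go right to Z.
      Z is a leaf — visit Z.
Visit Y.
At Y: go right to D.
  At D: no left child.
  Visit D.
  At D: go right to N.
    At N: go left to S.
      At S: no left child.
      Visit S.
      At S: go right to G.
        G is a leaf — visit G.
    Visit N.
    At N: go right to F.
      At F: go left to U.
        U is a leaf — visit U.
      Visit F.
      At F: go right to P.
        P is a leaf — visit P.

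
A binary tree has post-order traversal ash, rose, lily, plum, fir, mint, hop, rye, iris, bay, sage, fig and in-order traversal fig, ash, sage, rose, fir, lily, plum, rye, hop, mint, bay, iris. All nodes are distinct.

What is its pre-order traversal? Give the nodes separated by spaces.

fig sage ash bay rye fir rose plum lily hop mint iris

The last element of post-order is the root; it splits in-order into left and right subtrees.
Root fig: left subtree has 0 nodes { }, right has 11 {ash, sage, rose, fir, lily, plum, rye, hop, mint, bay, iris}.
  Root sage: left subtree has 1 node {ash}, right has 9 {rose, fir, lily, plum, rye, hop, mint, bay, iris}.
    Root bay: left subtree has 7 nodes {rose, fir, lily, plum, rye, hop, mint}, right has 1 {iris}.
      Root rye: left subtree has 4 nodes {rose, fir, lily, plum}, right has 2 {hop, mint}.
        Root fir: left subtree has 1 node {rose}, right has 2 {lily, plum}.
          Root plum: left subtree has 1 node {lily}, right has 0 { }.
        Root hop: left subtree has 0 nodes { }, right has 1 {mint}.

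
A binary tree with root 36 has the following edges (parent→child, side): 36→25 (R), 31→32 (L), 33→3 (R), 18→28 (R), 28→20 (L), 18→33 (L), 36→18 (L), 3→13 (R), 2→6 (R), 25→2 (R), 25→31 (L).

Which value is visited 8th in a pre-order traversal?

25

Pre-order visits the node, then its left subtree, then its right subtree.
Visit 36.
At 36: go left to 18.
  Visit 18.
  At 18: go left to 33.
    Visit 33.
    At 33: no left child.
    At 33: go right to 3.
      Visit 3.
      At 3: no left child.
      At 3: go right to 13.
        13 is a leaf — visit 13.
  At 18: go right to 28.
    Visit 28.
    At 28: go left to 20.
      20 is a leaf — visit 20.
    At 28: no right child.
At 36: go right to 25.
  Visit 25.
  At 25: go left to 31.
    Visit 31.
    At 31: go left to 32.
      32 is a leaf — visit 32.
    At 31: no right child.
  At 25: go right to 2.
    Visit 2.
    At 2: no left child.
    At 2: go right to 6.
      6 is a leaf — visit 6.
Full pre-order sequence: 36, 18, 33, 3, 13, 28, 20, 25, 31, 32, 2, 6.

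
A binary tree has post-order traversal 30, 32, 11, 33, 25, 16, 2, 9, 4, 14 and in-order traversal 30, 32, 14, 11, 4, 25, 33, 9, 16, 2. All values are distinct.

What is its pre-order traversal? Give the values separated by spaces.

14 32 30 4 11 9 25 33 2 16

The last element of post-order is the root; it splits in-order into left and right subtrees.
Root 14: left subtree has 2 nodes {30, 32}, right has 7 {11, 4, 25, 33, 9, 16, 2}.
  Root 32: left subtree has 1 node {30}, right has 0 { }.
  Root 4: left subtree has 1 node {11}, right has 5 {25, 33, 9, 16, 2}.
    Root 9: left subtree has 2 nodes {25, 33}, right has 2 {16, 2}.
      Root 25: left subtree has 0 nodes { }, right has 1 {33}.
      Root 2: left subtree has 1 node {16}, right has 0 { }.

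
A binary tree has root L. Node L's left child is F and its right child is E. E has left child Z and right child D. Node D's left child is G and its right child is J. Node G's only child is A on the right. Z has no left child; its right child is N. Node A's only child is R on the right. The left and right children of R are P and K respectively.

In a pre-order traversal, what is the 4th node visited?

Pre-order visits the node, then its left subtree, then its right subtree.
Visit L.
At L: go left to F.
  F is a leaf — visit F.
At L: go right to E.
  Visit E.
  At E: go left to Z.
    Visit Z.
    At Z: no left child.
    At Z: go right to N.
      N is a leaf — visit N.
  At E: go right to D.
    Visit D.
    At D: go left to G.
      Visit G.
      At G: no left child.
      At G: go right to A.
        Visit A.
        At A: no left child.
        At A: go right to R.
          Visit R.
          At R: go left to P.
            P is a leaf — visit P.
          At R: go right to K.
            K is a leaf — visit K.
    At D: go right to J.
      J is a leaf — visit J.
Full pre-order sequence: L, F, E, Z, N, D, G, A, R, P, K, J.

Z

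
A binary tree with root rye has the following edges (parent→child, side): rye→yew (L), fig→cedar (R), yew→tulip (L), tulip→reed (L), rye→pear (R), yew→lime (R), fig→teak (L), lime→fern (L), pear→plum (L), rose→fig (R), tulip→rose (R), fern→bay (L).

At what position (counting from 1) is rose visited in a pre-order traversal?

Pre-order visits the node, then its left subtree, then its right subtree.
Visit rye.
At rye: go left to yew.
  Visit yew.
  At yew: go left to tulip.
    Visit tulip.
    At tulip: go left to reed.
      reed is a leaf — visit reed.
    At tulip: go right to rose.
      Visit rose.
      At rose: no left child.
      At rose: go right to fig.
        Visit fig.
        At fig: go left to teak.
          teak is a leaf — visit teak.
        At fig: go right to cedar.
          cedar is a leaf — visit cedar.
  At yew: go right to lime.
    Visit lime.
    At lime: go left to fern.
      Visit fern.
      At fern: go left to bay.
        bay is a leaf — visit bay.
      At fern: no right child.
    At lime: no right child.
At rye: go right to pear.
  Visit pear.
  At pear: go left to plum.
    plum is a leaf — visit plum.
  At pear: no right child.
Full pre-order sequence: rye, yew, tulip, reed, rose, fig, teak, cedar, lime, fern, bay, pear, plum.

5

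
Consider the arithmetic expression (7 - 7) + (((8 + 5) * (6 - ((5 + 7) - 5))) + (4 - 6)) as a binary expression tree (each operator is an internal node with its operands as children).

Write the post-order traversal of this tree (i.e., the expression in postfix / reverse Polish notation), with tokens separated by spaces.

Post-order on an expression tree gives postfix notation: for each operator, emit left operand, right operand, then the operator.

7 7 - 8 5 + 6 5 7 + 5 - - * 4 6 - + +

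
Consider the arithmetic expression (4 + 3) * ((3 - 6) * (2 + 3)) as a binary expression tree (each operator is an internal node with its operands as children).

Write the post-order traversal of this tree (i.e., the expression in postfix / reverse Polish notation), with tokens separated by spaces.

Post-order on an expression tree gives postfix notation: for each operator, emit left operand, right operand, then the operator.

4 3 + 3 6 - 2 3 + * *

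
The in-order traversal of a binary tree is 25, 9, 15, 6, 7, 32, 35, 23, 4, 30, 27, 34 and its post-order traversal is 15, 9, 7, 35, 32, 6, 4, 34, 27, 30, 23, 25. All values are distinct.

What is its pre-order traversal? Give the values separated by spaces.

The last element of post-order is the root; it splits in-order into left and right subtrees.
Root 25: left subtree has 0 nodes { }, right has 11 {9, 15, 6, 7, 32, 35, 23, 4, 30, 27, 34}.
  Root 23: left subtree has 6 nodes {9, 15, 6, 7, 32, 35}, right has 4 {4, 30, 27, 34}.
    Root 6: left subtree has 2 nodes {9, 15}, right has 3 {7, 32, 35}.
      Root 9: left subtree has 0 nodes { }, right has 1 {15}.
      Root 32: left subtree has 1 node {7}, right has 1 {35}.
    Root 30: left subtree has 1 node {4}, right has 2 {27, 34}.
      Root 27: left subtree has 0 nodes { }, right has 1 {34}.

25 23 6 9 15 32 7 35 30 4 27 34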